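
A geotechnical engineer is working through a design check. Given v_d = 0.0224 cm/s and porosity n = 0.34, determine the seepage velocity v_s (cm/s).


Result: 0.06588 cm/s

Derivation:
Using v_s = v_d / n
v_s = 0.0224 / 0.34
v_s = 0.06588 cm/s


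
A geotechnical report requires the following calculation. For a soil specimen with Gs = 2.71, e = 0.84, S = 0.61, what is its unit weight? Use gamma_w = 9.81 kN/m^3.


Using gamma = gamma_w * (Gs + S*e) / (1 + e)
Numerator: Gs + S*e = 2.71 + 0.61*0.84 = 3.2224
Denominator: 1 + e = 1 + 0.84 = 1.84
gamma = 9.81 * 3.2224 / 1.84
gamma = 17.18 kN/m^3


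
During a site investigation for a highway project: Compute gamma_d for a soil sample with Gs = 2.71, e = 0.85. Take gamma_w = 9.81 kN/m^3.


Result: 14.37 kN/m^3

Derivation:
Using gamma_d = Gs * gamma_w / (1 + e)
gamma_d = 2.71 * 9.81 / (1 + 0.85)
gamma_d = 2.71 * 9.81 / 1.85
gamma_d = 14.37 kN/m^3


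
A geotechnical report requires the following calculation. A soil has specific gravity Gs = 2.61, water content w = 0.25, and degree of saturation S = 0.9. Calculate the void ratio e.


Result: 0.725

Derivation:
Using the relation e = Gs * w / S
e = 2.61 * 0.25 / 0.9
e = 0.725


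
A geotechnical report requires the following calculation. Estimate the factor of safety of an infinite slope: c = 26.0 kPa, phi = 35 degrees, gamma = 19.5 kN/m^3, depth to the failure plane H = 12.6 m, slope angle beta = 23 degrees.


Using Fs = c / (gamma*H*sin(beta)*cos(beta)) + tan(phi)/tan(beta)
Cohesion contribution = 26.0 / (19.5*12.6*sin(23)*cos(23))
Cohesion contribution = 0.294215
Friction contribution = tan(35)/tan(23) = 1.64959
Fs = 0.294215 + 1.64959
Fs = 1.944


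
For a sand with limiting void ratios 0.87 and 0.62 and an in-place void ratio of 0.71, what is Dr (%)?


Using Dr = (e_max - e) / (e_max - e_min) * 100
e_max - e = 0.87 - 0.71 = 0.16
e_max - e_min = 0.87 - 0.62 = 0.25
Dr = 0.16 / 0.25 * 100
Dr = 64.0 %


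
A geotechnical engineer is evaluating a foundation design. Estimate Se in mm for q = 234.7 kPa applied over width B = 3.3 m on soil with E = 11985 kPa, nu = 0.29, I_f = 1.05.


Using Se = q * B * (1 - nu^2) * I_f / E
1 - nu^2 = 1 - 0.29^2 = 0.9159
Se = 234.7 * 3.3 * 0.9159 * 1.05 / 11985
Se = 0.062148 m
Convert to mm: Se = 0.062148 * 1000 = 62.148 mm


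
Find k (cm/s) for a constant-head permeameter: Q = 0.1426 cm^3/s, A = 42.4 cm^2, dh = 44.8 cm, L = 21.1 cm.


Result: 0.001584 cm/s

Derivation:
Compute hydraulic gradient:
i = dh / L = 44.8 / 21.1 = 2.12322
Then apply Darcy's law:
k = Q / (A * i)
k = 0.1426 / (42.4 * 2.12322)
k = 0.1426 / 90.0246
k = 0.001584 cm/s


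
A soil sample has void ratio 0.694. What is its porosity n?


Result: 0.4097

Derivation:
Using the relation n = e / (1 + e)
n = 0.694 / (1 + 0.694)
n = 0.694 / 1.694
n = 0.4097


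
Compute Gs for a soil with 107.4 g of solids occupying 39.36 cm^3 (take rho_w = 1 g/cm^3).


Using Gs = m_s / (V_s * rho_w)
Since rho_w = 1 g/cm^3:
Gs = 107.4 / 39.36
Gs = 2.729


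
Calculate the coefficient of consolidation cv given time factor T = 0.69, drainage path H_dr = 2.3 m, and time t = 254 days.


Using cv = T * H_dr^2 / t
H_dr^2 = 2.3^2 = 5.29
cv = 0.69 * 5.29 / 254
cv = 0.01437 m^2/day


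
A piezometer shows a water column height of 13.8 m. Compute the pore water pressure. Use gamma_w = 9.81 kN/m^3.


Using u = gamma_w * h_w
u = 9.81 * 13.8
u = 135.38 kPa


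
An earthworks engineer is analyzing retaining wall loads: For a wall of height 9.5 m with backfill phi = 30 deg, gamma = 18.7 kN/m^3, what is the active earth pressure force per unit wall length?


Compute active earth pressure coefficient:
Ka = tan^2(45 - phi/2) = tan^2(30.0) = 0.333333
Compute active force:
Pa = 0.5 * Ka * gamma * H^2
Pa = 0.5 * 0.333333 * 18.7 * 9.5^2
Pa = 281.28 kN/m


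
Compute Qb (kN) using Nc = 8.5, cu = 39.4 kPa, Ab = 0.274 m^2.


Using Qb = Nc * cu * Ab
Qb = 8.5 * 39.4 * 0.274
Qb = 91.76 kN


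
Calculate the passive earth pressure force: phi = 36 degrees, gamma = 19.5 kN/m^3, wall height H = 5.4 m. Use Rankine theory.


Compute passive earth pressure coefficient:
Kp = tan^2(45 + phi/2) = tan^2(63.0) = 3.85184
Compute passive force:
Pp = 0.5 * Kp * gamma * H^2
Pp = 0.5 * 3.85184 * 19.5 * 5.4^2
Pp = 1095.12 kN/m


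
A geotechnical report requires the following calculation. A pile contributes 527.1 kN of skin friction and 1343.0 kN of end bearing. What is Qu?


Using Qu = Qf + Qb
Qu = 527.1 + 1343.0
Qu = 1870.1 kN


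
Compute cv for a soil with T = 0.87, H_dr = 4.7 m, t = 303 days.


Result: 0.06343 m^2/day

Derivation:
Using cv = T * H_dr^2 / t
H_dr^2 = 4.7^2 = 22.09
cv = 0.87 * 22.09 / 303
cv = 0.06343 m^2/day


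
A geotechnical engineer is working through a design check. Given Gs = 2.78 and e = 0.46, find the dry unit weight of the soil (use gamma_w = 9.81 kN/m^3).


Using gamma_d = Gs * gamma_w / (1 + e)
gamma_d = 2.78 * 9.81 / (1 + 0.46)
gamma_d = 2.78 * 9.81 / 1.46
gamma_d = 18.679 kN/m^3


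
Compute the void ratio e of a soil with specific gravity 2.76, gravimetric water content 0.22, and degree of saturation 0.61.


Using the relation e = Gs * w / S
e = 2.76 * 0.22 / 0.61
e = 0.9954


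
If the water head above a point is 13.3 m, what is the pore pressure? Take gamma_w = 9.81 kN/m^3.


Result: 130.47 kPa

Derivation:
Using u = gamma_w * h_w
u = 9.81 * 13.3
u = 130.47 kPa


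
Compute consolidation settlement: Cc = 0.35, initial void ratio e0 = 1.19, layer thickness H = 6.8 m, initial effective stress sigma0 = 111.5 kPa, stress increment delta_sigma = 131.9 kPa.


Using Sc = Cc * H / (1 + e0) * log10((sigma0 + delta_sigma) / sigma0)
Stress ratio = (111.5 + 131.9) / 111.5 = 2.18296
log10(2.18296) = 0.339046
Cc * H / (1 + e0) = 0.35 * 6.8 / (1 + 1.19) = 1.08676
Sc = 1.08676 * 0.339046
Sc = 0.3685 m


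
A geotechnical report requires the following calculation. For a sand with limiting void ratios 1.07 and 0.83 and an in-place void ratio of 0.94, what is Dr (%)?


Result: 54.17 %

Derivation:
Using Dr = (e_max - e) / (e_max - e_min) * 100
e_max - e = 1.07 - 0.94 = 0.13
e_max - e_min = 1.07 - 0.83 = 0.24
Dr = 0.13 / 0.24 * 100
Dr = 54.17 %


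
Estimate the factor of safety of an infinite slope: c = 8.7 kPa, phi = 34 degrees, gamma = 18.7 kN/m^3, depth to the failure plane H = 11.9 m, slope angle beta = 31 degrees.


Using Fs = c / (gamma*H*sin(beta)*cos(beta)) + tan(phi)/tan(beta)
Cohesion contribution = 8.7 / (18.7*11.9*sin(31)*cos(31))
Cohesion contribution = 0.0885576
Friction contribution = tan(34)/tan(31) = 1.12257
Fs = 0.0885576 + 1.12257
Fs = 1.211


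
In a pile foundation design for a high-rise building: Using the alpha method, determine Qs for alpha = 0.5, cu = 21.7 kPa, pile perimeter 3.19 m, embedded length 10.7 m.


Result: 370.34 kN

Derivation:
Using Qs = alpha * cu * perimeter * L
Qs = 0.5 * 21.7 * 3.19 * 10.7
Qs = 370.34 kN


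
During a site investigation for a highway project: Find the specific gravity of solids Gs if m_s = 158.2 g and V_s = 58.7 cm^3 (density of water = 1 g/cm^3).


Result: 2.695

Derivation:
Using Gs = m_s / (V_s * rho_w)
Since rho_w = 1 g/cm^3:
Gs = 158.2 / 58.7
Gs = 2.695


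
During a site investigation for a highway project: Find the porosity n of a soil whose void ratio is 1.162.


Using the relation n = e / (1 + e)
n = 1.162 / (1 + 1.162)
n = 1.162 / 2.162
n = 0.5375


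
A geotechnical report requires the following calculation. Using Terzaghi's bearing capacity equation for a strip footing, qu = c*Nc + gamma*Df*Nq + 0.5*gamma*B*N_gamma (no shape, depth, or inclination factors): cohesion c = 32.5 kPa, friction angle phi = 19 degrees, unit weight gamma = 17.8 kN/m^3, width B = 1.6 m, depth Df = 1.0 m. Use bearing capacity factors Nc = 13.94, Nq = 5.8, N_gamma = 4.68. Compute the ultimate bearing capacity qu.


Result: 622.93 kPa

Derivation:
Compute qu = c*Nc + gamma*Df*Nq + 0.5*gamma*B*N_gamma
Term 1: 32.5 * 13.94 = 453.05
Term 2: 17.8 * 1.0 * 5.8 = 103.24
Term 3: 0.5 * 17.8 * 1.6 * 4.68 = 66.6432
qu = 453.05 + 103.24 + 66.6432
qu = 622.93 kPa


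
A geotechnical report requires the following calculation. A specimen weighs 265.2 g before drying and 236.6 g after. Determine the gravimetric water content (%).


Using w = (m_wet - m_dry) / m_dry * 100
m_wet - m_dry = 265.2 - 236.6 = 28.6 g
w = 28.6 / 236.6 * 100
w = 12.09 %


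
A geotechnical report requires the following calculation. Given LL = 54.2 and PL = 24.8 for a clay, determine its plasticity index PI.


Result: 29.4

Derivation:
Using PI = LL - PL
PI = 54.2 - 24.8
PI = 29.4


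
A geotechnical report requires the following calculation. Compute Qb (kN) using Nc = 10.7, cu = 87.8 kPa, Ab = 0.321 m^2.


Using Qb = Nc * cu * Ab
Qb = 10.7 * 87.8 * 0.321
Qb = 301.57 kN


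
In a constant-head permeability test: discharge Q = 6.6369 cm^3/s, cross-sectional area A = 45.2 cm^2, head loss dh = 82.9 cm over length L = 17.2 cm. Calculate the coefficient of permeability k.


Compute hydraulic gradient:
i = dh / L = 82.9 / 17.2 = 4.81977
Then apply Darcy's law:
k = Q / (A * i)
k = 6.6369 / (45.2 * 4.81977)
k = 6.6369 / 217.853
k = 0.030465 cm/s


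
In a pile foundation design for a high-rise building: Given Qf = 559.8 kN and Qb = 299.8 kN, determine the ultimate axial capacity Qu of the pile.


Using Qu = Qf + Qb
Qu = 559.8 + 299.8
Qu = 859.6 kN


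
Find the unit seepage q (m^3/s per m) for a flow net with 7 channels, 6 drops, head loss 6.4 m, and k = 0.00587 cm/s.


Convert k to m/s for unit consistency with H:
k = 0.00587 cm/s = 0.00587 / 100 m/s = 5.87e-05 m/s
Using q = k * H * Nf / Nd
Nf / Nd = 7 / 6 = 1.1667
q = 5.87e-05 * 6.4 * 1.1667
q = 0.0004383 m^3/s per m


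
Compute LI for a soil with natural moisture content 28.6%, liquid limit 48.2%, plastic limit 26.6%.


First compute the plasticity index:
PI = LL - PL = 48.2 - 26.6 = 21.6
Then compute the liquidity index:
LI = (w - PL) / PI
LI = (28.6 - 26.6) / 21.6
LI = 0.093


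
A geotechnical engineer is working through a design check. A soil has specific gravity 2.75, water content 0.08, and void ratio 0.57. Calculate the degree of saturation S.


Using S = Gs * w / e
S = 2.75 * 0.08 / 0.57
S = 0.386


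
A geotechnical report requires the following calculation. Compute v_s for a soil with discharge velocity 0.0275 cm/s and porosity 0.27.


Result: 0.10185 cm/s

Derivation:
Using v_s = v_d / n
v_s = 0.0275 / 0.27
v_s = 0.10185 cm/s


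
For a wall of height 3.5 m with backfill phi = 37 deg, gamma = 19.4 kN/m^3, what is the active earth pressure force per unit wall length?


Result: 29.54 kN/m

Derivation:
Compute active earth pressure coefficient:
Ka = tan^2(45 - phi/2) = tan^2(26.5) = 0.248584
Compute active force:
Pa = 0.5 * Ka * gamma * H^2
Pa = 0.5 * 0.248584 * 19.4 * 3.5^2
Pa = 29.54 kN/m


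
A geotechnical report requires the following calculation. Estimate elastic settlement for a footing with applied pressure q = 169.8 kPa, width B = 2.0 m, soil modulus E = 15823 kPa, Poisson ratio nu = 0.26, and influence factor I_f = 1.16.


Result: 23.213 mm

Derivation:
Using Se = q * B * (1 - nu^2) * I_f / E
1 - nu^2 = 1 - 0.26^2 = 0.9324
Se = 169.8 * 2.0 * 0.9324 * 1.16 / 15823
Se = 0.023213 m
Convert to mm: Se = 0.023213 * 1000 = 23.213 mm


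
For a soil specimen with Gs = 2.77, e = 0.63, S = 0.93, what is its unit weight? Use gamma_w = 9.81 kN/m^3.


Result: 20.197 kN/m^3

Derivation:
Using gamma = gamma_w * (Gs + S*e) / (1 + e)
Numerator: Gs + S*e = 2.77 + 0.93*0.63 = 3.3559
Denominator: 1 + e = 1 + 0.63 = 1.63
gamma = 9.81 * 3.3559 / 1.63
gamma = 20.197 kN/m^3


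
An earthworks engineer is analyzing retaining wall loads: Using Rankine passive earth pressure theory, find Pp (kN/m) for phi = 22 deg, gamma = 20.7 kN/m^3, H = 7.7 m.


Compute passive earth pressure coefficient:
Kp = tan^2(45 + phi/2) = tan^2(56.0) = 2.197987
Compute passive force:
Pp = 0.5 * Kp * gamma * H^2
Pp = 0.5 * 2.197987 * 20.7 * 7.7^2
Pp = 1348.8 kN/m


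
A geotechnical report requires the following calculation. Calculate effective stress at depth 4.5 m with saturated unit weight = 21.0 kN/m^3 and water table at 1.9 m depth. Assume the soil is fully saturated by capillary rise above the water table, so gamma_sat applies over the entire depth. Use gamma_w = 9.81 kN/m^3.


Total stress = gamma_sat * depth
sigma = 21.0 * 4.5 = 94.5 kPa
Pore water pressure u = gamma_w * (depth - d_wt)
u = 9.81 * (4.5 - 1.9) = 25.506 kPa
Effective stress = sigma - u
sigma' = 94.5 - 25.506 = 68.99 kPa


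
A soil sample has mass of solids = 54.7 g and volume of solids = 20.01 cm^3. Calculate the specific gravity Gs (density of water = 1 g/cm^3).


Using Gs = m_s / (V_s * rho_w)
Since rho_w = 1 g/cm^3:
Gs = 54.7 / 20.01
Gs = 2.734


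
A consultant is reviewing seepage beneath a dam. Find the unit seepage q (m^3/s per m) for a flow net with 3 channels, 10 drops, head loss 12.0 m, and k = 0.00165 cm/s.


Convert k to m/s for unit consistency with H:
k = 0.00165 cm/s = 0.00165 / 100 m/s = 1.65e-05 m/s
Using q = k * H * Nf / Nd
Nf / Nd = 3 / 10 = 0.3
q = 1.65e-05 * 12.0 * 0.3
q = 5.94e-05 m^3/s per m


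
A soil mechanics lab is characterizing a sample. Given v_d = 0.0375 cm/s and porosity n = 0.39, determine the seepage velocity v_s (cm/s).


Using v_s = v_d / n
v_s = 0.0375 / 0.39
v_s = 0.09615 cm/s


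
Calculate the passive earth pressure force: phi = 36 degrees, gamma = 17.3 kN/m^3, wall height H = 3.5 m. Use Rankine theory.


Compute passive earth pressure coefficient:
Kp = tan^2(45 + phi/2) = tan^2(63.0) = 3.85184
Compute passive force:
Pp = 0.5 * Kp * gamma * H^2
Pp = 0.5 * 3.85184 * 17.3 * 3.5^2
Pp = 408.15 kN/m


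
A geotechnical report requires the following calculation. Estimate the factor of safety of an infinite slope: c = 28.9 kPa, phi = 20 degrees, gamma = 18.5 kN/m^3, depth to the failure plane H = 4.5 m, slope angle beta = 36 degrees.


Using Fs = c / (gamma*H*sin(beta)*cos(beta)) + tan(phi)/tan(beta)
Cohesion contribution = 28.9 / (18.5*4.5*sin(36)*cos(36))
Cohesion contribution = 0.730024
Friction contribution = tan(20)/tan(36) = 0.500962
Fs = 0.730024 + 0.500962
Fs = 1.231


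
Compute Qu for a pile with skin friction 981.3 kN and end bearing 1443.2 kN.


Using Qu = Qf + Qb
Qu = 981.3 + 1443.2
Qu = 2424.5 kN


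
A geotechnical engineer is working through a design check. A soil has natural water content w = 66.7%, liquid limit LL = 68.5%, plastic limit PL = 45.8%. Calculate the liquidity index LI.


Result: 0.921

Derivation:
First compute the plasticity index:
PI = LL - PL = 68.5 - 45.8 = 22.7
Then compute the liquidity index:
LI = (w - PL) / PI
LI = (66.7 - 45.8) / 22.7
LI = 0.921


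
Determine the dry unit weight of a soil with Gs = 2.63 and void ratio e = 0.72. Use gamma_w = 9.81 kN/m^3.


Using gamma_d = Gs * gamma_w / (1 + e)
gamma_d = 2.63 * 9.81 / (1 + 0.72)
gamma_d = 2.63 * 9.81 / 1.72
gamma_d = 15.0 kN/m^3


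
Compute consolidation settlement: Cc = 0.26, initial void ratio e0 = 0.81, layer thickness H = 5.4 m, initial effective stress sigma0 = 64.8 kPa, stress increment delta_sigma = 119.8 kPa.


Result: 0.3527 m

Derivation:
Using Sc = Cc * H / (1 + e0) * log10((sigma0 + delta_sigma) / sigma0)
Stress ratio = (64.8 + 119.8) / 64.8 = 2.84877
log10(2.84877) = 0.454657
Cc * H / (1 + e0) = 0.26 * 5.4 / (1 + 0.81) = 0.775691
Sc = 0.775691 * 0.454657
Sc = 0.3527 m


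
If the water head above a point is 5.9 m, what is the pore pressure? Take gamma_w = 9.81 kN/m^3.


Using u = gamma_w * h_w
u = 9.81 * 5.9
u = 57.88 kPa


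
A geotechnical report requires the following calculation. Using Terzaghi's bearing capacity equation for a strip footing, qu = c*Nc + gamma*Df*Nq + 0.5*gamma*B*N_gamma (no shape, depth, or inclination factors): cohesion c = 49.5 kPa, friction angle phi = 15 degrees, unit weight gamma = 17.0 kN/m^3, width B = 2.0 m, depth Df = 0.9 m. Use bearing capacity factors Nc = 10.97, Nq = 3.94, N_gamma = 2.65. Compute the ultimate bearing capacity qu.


Compute qu = c*Nc + gamma*Df*Nq + 0.5*gamma*B*N_gamma
Term 1: 49.5 * 10.97 = 543.015
Term 2: 17.0 * 0.9 * 3.94 = 60.282
Term 3: 0.5 * 17.0 * 2.0 * 2.65 = 45.05
qu = 543.015 + 60.282 + 45.05
qu = 648.35 kPa


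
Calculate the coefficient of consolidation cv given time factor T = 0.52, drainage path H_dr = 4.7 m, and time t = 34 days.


Using cv = T * H_dr^2 / t
H_dr^2 = 4.7^2 = 22.09
cv = 0.52 * 22.09 / 34
cv = 0.33785 m^2/day


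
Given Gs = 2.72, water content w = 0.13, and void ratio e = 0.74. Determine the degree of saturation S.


Using S = Gs * w / e
S = 2.72 * 0.13 / 0.74
S = 0.4778


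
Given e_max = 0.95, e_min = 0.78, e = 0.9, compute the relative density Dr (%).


Using Dr = (e_max - e) / (e_max - e_min) * 100
e_max - e = 0.95 - 0.9 = 0.05
e_max - e_min = 0.95 - 0.78 = 0.17
Dr = 0.05 / 0.17 * 100
Dr = 29.41 %


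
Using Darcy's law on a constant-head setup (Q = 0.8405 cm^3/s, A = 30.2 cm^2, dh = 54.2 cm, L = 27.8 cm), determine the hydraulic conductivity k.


Compute hydraulic gradient:
i = dh / L = 54.2 / 27.8 = 1.94964
Then apply Darcy's law:
k = Q / (A * i)
k = 0.8405 / (30.2 * 1.94964)
k = 0.8405 / 58.8791
k = 0.014275 cm/s


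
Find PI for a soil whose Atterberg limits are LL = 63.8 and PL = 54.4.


Using PI = LL - PL
PI = 63.8 - 54.4
PI = 9.4


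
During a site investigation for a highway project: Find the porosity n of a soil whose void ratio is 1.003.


Result: 0.5007

Derivation:
Using the relation n = e / (1 + e)
n = 1.003 / (1 + 1.003)
n = 1.003 / 2.003
n = 0.5007


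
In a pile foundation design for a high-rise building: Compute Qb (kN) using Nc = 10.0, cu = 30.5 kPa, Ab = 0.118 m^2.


Result: 35.99 kN

Derivation:
Using Qb = Nc * cu * Ab
Qb = 10.0 * 30.5 * 0.118
Qb = 35.99 kN


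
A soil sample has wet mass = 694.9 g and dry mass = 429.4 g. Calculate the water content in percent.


Using w = (m_wet - m_dry) / m_dry * 100
m_wet - m_dry = 694.9 - 429.4 = 265.5 g
w = 265.5 / 429.4 * 100
w = 61.83 %


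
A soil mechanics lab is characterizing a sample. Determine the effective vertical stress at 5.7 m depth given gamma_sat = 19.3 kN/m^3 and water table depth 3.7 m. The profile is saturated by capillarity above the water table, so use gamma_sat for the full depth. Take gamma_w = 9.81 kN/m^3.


Total stress = gamma_sat * depth
sigma = 19.3 * 5.7 = 110.01 kPa
Pore water pressure u = gamma_w * (depth - d_wt)
u = 9.81 * (5.7 - 3.7) = 19.62 kPa
Effective stress = sigma - u
sigma' = 110.01 - 19.62 = 90.39 kPa


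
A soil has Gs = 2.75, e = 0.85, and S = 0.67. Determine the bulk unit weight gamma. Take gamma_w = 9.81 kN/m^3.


Using gamma = gamma_w * (Gs + S*e) / (1 + e)
Numerator: Gs + S*e = 2.75 + 0.67*0.85 = 3.3195
Denominator: 1 + e = 1 + 0.85 = 1.85
gamma = 9.81 * 3.3195 / 1.85
gamma = 17.602 kN/m^3


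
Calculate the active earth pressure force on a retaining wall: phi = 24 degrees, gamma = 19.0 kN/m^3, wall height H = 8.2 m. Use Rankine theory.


Result: 269.39 kN/m

Derivation:
Compute active earth pressure coefficient:
Ka = tan^2(45 - phi/2) = tan^2(33.0) = 0.42173
Compute active force:
Pa = 0.5 * Ka * gamma * H^2
Pa = 0.5 * 0.42173 * 19.0 * 8.2^2
Pa = 269.39 kN/m


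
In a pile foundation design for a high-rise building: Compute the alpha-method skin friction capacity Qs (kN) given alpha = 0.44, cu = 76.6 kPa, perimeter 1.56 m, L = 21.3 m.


Using Qs = alpha * cu * perimeter * L
Qs = 0.44 * 76.6 * 1.56 * 21.3
Qs = 1119.92 kN


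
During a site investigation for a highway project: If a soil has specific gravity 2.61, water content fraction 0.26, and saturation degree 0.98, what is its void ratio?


Using the relation e = Gs * w / S
e = 2.61 * 0.26 / 0.98
e = 0.6924


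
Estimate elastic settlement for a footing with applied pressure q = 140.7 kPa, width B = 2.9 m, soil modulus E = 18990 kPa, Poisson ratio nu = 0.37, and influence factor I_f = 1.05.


Using Se = q * B * (1 - nu^2) * I_f / E
1 - nu^2 = 1 - 0.37^2 = 0.8631
Se = 140.7 * 2.9 * 0.8631 * 1.05 / 18990
Se = 0.019472 m
Convert to mm: Se = 0.019472 * 1000 = 19.472 mm


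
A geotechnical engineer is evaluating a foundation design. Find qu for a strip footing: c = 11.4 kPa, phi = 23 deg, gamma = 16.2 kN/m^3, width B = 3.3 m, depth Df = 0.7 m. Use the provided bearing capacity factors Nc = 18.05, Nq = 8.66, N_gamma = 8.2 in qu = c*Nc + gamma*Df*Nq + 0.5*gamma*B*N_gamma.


Compute qu = c*Nc + gamma*Df*Nq + 0.5*gamma*B*N_gamma
Term 1: 11.4 * 18.05 = 205.77
Term 2: 16.2 * 0.7 * 8.66 = 98.2044
Term 3: 0.5 * 16.2 * 3.3 * 8.2 = 219.186
qu = 205.77 + 98.2044 + 219.186
qu = 523.16 kPa


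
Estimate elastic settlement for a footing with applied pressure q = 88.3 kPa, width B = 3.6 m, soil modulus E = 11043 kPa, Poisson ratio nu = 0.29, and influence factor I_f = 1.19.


Result: 31.374 mm

Derivation:
Using Se = q * B * (1 - nu^2) * I_f / E
1 - nu^2 = 1 - 0.29^2 = 0.9159
Se = 88.3 * 3.6 * 0.9159 * 1.19 / 11043
Se = 0.031374 m
Convert to mm: Se = 0.031374 * 1000 = 31.374 mm


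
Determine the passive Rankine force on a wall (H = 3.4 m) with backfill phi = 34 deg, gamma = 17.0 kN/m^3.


Result: 347.56 kN/m

Derivation:
Compute passive earth pressure coefficient:
Kp = tan^2(45 + phi/2) = tan^2(62.0) = 3.537132
Compute passive force:
Pp = 0.5 * Kp * gamma * H^2
Pp = 0.5 * 3.537132 * 17.0 * 3.4^2
Pp = 347.56 kN/m


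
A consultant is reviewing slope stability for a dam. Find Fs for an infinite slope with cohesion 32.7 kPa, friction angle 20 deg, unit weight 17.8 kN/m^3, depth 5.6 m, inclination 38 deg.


Using Fs = c / (gamma*H*sin(beta)*cos(beta)) + tan(phi)/tan(beta)
Cohesion contribution = 32.7 / (17.8*5.6*sin(38)*cos(38))
Cohesion contribution = 0.676185
Friction contribution = tan(20)/tan(38) = 0.465861
Fs = 0.676185 + 0.465861
Fs = 1.142


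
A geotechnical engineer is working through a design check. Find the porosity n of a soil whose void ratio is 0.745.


Result: 0.4269

Derivation:
Using the relation n = e / (1 + e)
n = 0.745 / (1 + 0.745)
n = 0.745 / 1.745
n = 0.4269


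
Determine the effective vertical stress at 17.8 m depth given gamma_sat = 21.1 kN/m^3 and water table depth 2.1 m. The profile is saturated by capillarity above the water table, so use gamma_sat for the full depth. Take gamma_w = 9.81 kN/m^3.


Total stress = gamma_sat * depth
sigma = 21.1 * 17.8 = 375.58 kPa
Pore water pressure u = gamma_w * (depth - d_wt)
u = 9.81 * (17.8 - 2.1) = 154.017 kPa
Effective stress = sigma - u
sigma' = 375.58 - 154.017 = 221.56 kPa


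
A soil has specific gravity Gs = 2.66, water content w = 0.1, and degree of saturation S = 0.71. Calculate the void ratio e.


Using the relation e = Gs * w / S
e = 2.66 * 0.1 / 0.71
e = 0.3746


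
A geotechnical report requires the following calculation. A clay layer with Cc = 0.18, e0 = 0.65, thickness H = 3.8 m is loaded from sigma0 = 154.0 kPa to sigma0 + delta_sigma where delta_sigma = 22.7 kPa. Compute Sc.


Using Sc = Cc * H / (1 + e0) * log10((sigma0 + delta_sigma) / sigma0)
Stress ratio = (154.0 + 22.7) / 154.0 = 1.1474
log10(1.1474) = 0.0597158
Cc * H / (1 + e0) = 0.18 * 3.8 / (1 + 0.65) = 0.414545
Sc = 0.414545 * 0.0597158
Sc = 0.0248 m


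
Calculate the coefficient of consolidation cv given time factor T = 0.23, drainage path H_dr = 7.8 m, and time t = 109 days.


Using cv = T * H_dr^2 / t
H_dr^2 = 7.8^2 = 60.84
cv = 0.23 * 60.84 / 109
cv = 0.12838 m^2/day


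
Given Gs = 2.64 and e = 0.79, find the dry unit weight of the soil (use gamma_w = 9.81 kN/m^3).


Using gamma_d = Gs * gamma_w / (1 + e)
gamma_d = 2.64 * 9.81 / (1 + 0.79)
gamma_d = 2.64 * 9.81 / 1.79
gamma_d = 14.468 kN/m^3


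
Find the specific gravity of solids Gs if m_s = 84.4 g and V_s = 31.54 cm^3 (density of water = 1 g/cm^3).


Using Gs = m_s / (V_s * rho_w)
Since rho_w = 1 g/cm^3:
Gs = 84.4 / 31.54
Gs = 2.676


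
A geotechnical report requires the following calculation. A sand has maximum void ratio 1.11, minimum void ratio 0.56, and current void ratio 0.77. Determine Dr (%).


Using Dr = (e_max - e) / (e_max - e_min) * 100
e_max - e = 1.11 - 0.77 = 0.34
e_max - e_min = 1.11 - 0.56 = 0.55
Dr = 0.34 / 0.55 * 100
Dr = 61.82 %


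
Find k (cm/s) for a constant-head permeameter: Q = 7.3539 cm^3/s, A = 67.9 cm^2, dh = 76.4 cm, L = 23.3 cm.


Compute hydraulic gradient:
i = dh / L = 76.4 / 23.3 = 3.27897
Then apply Darcy's law:
k = Q / (A * i)
k = 7.3539 / (67.9 * 3.27897)
k = 7.3539 / 222.642
k = 0.03303 cm/s


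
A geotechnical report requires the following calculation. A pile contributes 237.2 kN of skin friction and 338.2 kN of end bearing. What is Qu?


Result: 575.4 kN

Derivation:
Using Qu = Qf + Qb
Qu = 237.2 + 338.2
Qu = 575.4 kN


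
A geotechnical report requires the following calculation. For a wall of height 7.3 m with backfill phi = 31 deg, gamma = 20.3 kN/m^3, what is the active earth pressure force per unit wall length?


Compute active earth pressure coefficient:
Ka = tan^2(45 - phi/2) = tan^2(29.5) = 0.320099
Compute active force:
Pa = 0.5 * Ka * gamma * H^2
Pa = 0.5 * 0.320099 * 20.3 * 7.3^2
Pa = 173.14 kN/m


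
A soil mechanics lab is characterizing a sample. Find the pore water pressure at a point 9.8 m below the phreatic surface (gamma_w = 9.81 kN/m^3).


Using u = gamma_w * h_w
u = 9.81 * 9.8
u = 96.14 kPa


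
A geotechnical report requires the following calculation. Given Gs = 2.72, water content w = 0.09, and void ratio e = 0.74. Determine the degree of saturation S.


Using S = Gs * w / e
S = 2.72 * 0.09 / 0.74
S = 0.3308


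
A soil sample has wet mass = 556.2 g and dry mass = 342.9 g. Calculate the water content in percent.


Using w = (m_wet - m_dry) / m_dry * 100
m_wet - m_dry = 556.2 - 342.9 = 213.3 g
w = 213.3 / 342.9 * 100
w = 62.2 %


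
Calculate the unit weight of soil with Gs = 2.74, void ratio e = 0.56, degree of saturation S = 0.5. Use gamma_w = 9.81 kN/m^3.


Using gamma = gamma_w * (Gs + S*e) / (1 + e)
Numerator: Gs + S*e = 2.74 + 0.5*0.56 = 3.02
Denominator: 1 + e = 1 + 0.56 = 1.56
gamma = 9.81 * 3.02 / 1.56
gamma = 18.991 kN/m^3


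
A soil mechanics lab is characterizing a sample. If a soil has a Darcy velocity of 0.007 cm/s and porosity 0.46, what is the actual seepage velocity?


Using v_s = v_d / n
v_s = 0.007 / 0.46
v_s = 0.01522 cm/s


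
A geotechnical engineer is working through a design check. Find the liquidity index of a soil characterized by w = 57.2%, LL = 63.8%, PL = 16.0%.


First compute the plasticity index:
PI = LL - PL = 63.8 - 16.0 = 47.8
Then compute the liquidity index:
LI = (w - PL) / PI
LI = (57.2 - 16.0) / 47.8
LI = 0.862


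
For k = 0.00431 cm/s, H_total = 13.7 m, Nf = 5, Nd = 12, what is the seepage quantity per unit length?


Convert k to m/s for unit consistency with H:
k = 0.00431 cm/s = 0.00431 / 100 m/s = 4.31e-05 m/s
Using q = k * H * Nf / Nd
Nf / Nd = 5 / 12 = 0.4167
q = 4.31e-05 * 13.7 * 0.4167
q = 0.000246 m^3/s per m


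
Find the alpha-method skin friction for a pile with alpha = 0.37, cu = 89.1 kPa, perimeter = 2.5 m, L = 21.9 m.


Using Qs = alpha * cu * perimeter * L
Qs = 0.37 * 89.1 * 2.5 * 21.9
Qs = 1804.94 kN


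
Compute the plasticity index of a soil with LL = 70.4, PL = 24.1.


Result: 46.3

Derivation:
Using PI = LL - PL
PI = 70.4 - 24.1
PI = 46.3


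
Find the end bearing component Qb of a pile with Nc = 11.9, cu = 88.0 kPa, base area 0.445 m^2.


Using Qb = Nc * cu * Ab
Qb = 11.9 * 88.0 * 0.445
Qb = 466.0 kN


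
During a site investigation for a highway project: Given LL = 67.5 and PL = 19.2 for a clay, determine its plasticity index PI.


Using PI = LL - PL
PI = 67.5 - 19.2
PI = 48.3


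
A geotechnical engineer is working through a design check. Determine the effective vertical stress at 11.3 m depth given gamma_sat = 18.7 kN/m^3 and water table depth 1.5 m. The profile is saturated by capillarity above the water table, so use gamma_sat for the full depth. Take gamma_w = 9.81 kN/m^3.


Result: 115.17 kPa

Derivation:
Total stress = gamma_sat * depth
sigma = 18.7 * 11.3 = 211.31 kPa
Pore water pressure u = gamma_w * (depth - d_wt)
u = 9.81 * (11.3 - 1.5) = 96.138 kPa
Effective stress = sigma - u
sigma' = 211.31 - 96.138 = 115.17 kPa


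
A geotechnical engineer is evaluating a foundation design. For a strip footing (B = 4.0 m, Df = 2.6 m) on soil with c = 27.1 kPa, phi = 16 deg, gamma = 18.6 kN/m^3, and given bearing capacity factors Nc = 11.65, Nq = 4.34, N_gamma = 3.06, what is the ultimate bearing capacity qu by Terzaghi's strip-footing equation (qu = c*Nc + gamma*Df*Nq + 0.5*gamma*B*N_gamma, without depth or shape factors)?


Compute qu = c*Nc + gamma*Df*Nq + 0.5*gamma*B*N_gamma
Term 1: 27.1 * 11.65 = 315.715
Term 2: 18.6 * 2.6 * 4.34 = 209.8824
Term 3: 0.5 * 18.6 * 4.0 * 3.06 = 113.832
qu = 315.715 + 209.8824 + 113.832
qu = 639.43 kPa


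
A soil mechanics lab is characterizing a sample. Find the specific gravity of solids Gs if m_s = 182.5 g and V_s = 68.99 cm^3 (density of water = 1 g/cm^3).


Result: 2.645

Derivation:
Using Gs = m_s / (V_s * rho_w)
Since rho_w = 1 g/cm^3:
Gs = 182.5 / 68.99
Gs = 2.645


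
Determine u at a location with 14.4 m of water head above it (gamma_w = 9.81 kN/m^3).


Using u = gamma_w * h_w
u = 9.81 * 14.4
u = 141.26 kPa


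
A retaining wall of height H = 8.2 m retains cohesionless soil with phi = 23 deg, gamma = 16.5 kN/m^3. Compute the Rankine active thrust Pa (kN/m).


Compute active earth pressure coefficient:
Ka = tan^2(45 - phi/2) = tan^2(33.5) = 0.438092
Compute active force:
Pa = 0.5 * Ka * gamma * H^2
Pa = 0.5 * 0.438092 * 16.5 * 8.2^2
Pa = 243.02 kN/m


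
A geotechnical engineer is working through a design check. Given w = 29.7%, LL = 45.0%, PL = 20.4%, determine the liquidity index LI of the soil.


First compute the plasticity index:
PI = LL - PL = 45.0 - 20.4 = 24.6
Then compute the liquidity index:
LI = (w - PL) / PI
LI = (29.7 - 20.4) / 24.6
LI = 0.378


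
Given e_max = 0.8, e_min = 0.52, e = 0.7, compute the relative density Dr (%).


Result: 35.71 %

Derivation:
Using Dr = (e_max - e) / (e_max - e_min) * 100
e_max - e = 0.8 - 0.7 = 0.1
e_max - e_min = 0.8 - 0.52 = 0.28
Dr = 0.1 / 0.28 * 100
Dr = 35.71 %


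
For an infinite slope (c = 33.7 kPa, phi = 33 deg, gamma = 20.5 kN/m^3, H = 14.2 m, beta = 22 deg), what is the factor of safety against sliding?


Using Fs = c / (gamma*H*sin(beta)*cos(beta)) + tan(phi)/tan(beta)
Cohesion contribution = 33.7 / (20.5*14.2*sin(22)*cos(22))
Cohesion contribution = 0.333309
Friction contribution = tan(33)/tan(22) = 1.60734
Fs = 0.333309 + 1.60734
Fs = 1.941


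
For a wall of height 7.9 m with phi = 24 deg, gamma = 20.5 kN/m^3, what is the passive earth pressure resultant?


Compute passive earth pressure coefficient:
Kp = tan^2(45 + phi/2) = tan^2(57.0) = 2.371184
Compute passive force:
Pp = 0.5 * Kp * gamma * H^2
Pp = 0.5 * 2.371184 * 20.5 * 7.9^2
Pp = 1516.85 kN/m


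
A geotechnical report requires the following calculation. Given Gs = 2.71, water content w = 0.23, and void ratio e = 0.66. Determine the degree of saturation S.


Using S = Gs * w / e
S = 2.71 * 0.23 / 0.66
S = 0.9444


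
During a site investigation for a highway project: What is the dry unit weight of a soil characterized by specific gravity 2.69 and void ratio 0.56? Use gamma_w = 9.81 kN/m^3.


Result: 16.916 kN/m^3

Derivation:
Using gamma_d = Gs * gamma_w / (1 + e)
gamma_d = 2.69 * 9.81 / (1 + 0.56)
gamma_d = 2.69 * 9.81 / 1.56
gamma_d = 16.916 kN/m^3


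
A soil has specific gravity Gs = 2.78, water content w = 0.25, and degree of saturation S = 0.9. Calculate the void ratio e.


Result: 0.7722

Derivation:
Using the relation e = Gs * w / S
e = 2.78 * 0.25 / 0.9
e = 0.7722


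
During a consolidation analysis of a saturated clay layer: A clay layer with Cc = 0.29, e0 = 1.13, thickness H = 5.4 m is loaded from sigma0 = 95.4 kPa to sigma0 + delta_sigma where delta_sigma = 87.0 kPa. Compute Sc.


Result: 0.2069 m

Derivation:
Using Sc = Cc * H / (1 + e0) * log10((sigma0 + delta_sigma) / sigma0)
Stress ratio = (95.4 + 87.0) / 95.4 = 1.91195
log10(1.91195) = 0.281476
Cc * H / (1 + e0) = 0.29 * 5.4 / (1 + 1.13) = 0.735211
Sc = 0.735211 * 0.281476
Sc = 0.2069 m


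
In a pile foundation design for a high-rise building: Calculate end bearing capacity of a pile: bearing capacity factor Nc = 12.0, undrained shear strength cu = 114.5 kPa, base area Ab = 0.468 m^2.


Using Qb = Nc * cu * Ab
Qb = 12.0 * 114.5 * 0.468
Qb = 643.03 kN


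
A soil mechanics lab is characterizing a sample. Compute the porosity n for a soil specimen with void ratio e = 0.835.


Result: 0.455

Derivation:
Using the relation n = e / (1 + e)
n = 0.835 / (1 + 0.835)
n = 0.835 / 1.835
n = 0.455


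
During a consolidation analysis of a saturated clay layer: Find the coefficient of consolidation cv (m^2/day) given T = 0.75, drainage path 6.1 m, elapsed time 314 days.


Using cv = T * H_dr^2 / t
H_dr^2 = 6.1^2 = 37.21
cv = 0.75 * 37.21 / 314
cv = 0.08888 m^2/day


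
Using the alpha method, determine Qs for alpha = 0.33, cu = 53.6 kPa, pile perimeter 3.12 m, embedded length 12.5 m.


Result: 689.83 kN

Derivation:
Using Qs = alpha * cu * perimeter * L
Qs = 0.33 * 53.6 * 3.12 * 12.5
Qs = 689.83 kN


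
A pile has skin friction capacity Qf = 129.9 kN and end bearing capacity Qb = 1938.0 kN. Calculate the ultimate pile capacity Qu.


Using Qu = Qf + Qb
Qu = 129.9 + 1938.0
Qu = 2067.9 kN


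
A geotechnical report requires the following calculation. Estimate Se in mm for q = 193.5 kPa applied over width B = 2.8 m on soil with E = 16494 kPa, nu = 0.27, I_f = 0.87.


Using Se = q * B * (1 - nu^2) * I_f / E
1 - nu^2 = 1 - 0.27^2 = 0.9271
Se = 193.5 * 2.8 * 0.9271 * 0.87 / 16494
Se = 0.026495 m
Convert to mm: Se = 0.026495 * 1000 = 26.495 mm


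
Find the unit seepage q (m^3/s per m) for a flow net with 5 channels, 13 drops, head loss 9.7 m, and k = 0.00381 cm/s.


Convert k to m/s for unit consistency with H:
k = 0.00381 cm/s = 0.00381 / 100 m/s = 3.81e-05 m/s
Using q = k * H * Nf / Nd
Nf / Nd = 5 / 13 = 0.3846
q = 3.81e-05 * 9.7 * 0.3846
q = 0.0001421 m^3/s per m


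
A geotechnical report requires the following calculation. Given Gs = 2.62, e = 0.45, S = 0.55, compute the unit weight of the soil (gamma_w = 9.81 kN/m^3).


Using gamma = gamma_w * (Gs + S*e) / (1 + e)
Numerator: Gs + S*e = 2.62 + 0.55*0.45 = 2.8675
Denominator: 1 + e = 1 + 0.45 = 1.45
gamma = 9.81 * 2.8675 / 1.45
gamma = 19.4 kN/m^3


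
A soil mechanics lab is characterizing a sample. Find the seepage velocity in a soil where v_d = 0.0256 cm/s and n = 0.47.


Result: 0.05447 cm/s

Derivation:
Using v_s = v_d / n
v_s = 0.0256 / 0.47
v_s = 0.05447 cm/s


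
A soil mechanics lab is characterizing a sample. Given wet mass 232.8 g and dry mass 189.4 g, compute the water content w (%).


Using w = (m_wet - m_dry) / m_dry * 100
m_wet - m_dry = 232.8 - 189.4 = 43.4 g
w = 43.4 / 189.4 * 100
w = 22.91 %


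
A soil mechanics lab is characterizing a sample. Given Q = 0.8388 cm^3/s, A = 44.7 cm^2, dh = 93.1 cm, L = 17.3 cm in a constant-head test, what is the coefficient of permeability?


Result: 0.003487 cm/s

Derivation:
Compute hydraulic gradient:
i = dh / L = 93.1 / 17.3 = 5.3815
Then apply Darcy's law:
k = Q / (A * i)
k = 0.8388 / (44.7 * 5.3815)
k = 0.8388 / 240.553
k = 0.003487 cm/s


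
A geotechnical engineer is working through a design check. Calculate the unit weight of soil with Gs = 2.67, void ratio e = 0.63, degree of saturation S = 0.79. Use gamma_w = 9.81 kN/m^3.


Using gamma = gamma_w * (Gs + S*e) / (1 + e)
Numerator: Gs + S*e = 2.67 + 0.79*0.63 = 3.1677
Denominator: 1 + e = 1 + 0.63 = 1.63
gamma = 9.81 * 3.1677 / 1.63
gamma = 19.065 kN/m^3


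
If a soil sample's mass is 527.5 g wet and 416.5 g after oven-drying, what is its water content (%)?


Using w = (m_wet - m_dry) / m_dry * 100
m_wet - m_dry = 527.5 - 416.5 = 111.0 g
w = 111.0 / 416.5 * 100
w = 26.65 %


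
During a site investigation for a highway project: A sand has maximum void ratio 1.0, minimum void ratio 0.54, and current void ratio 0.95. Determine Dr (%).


Using Dr = (e_max - e) / (e_max - e_min) * 100
e_max - e = 1.0 - 0.95 = 0.05
e_max - e_min = 1.0 - 0.54 = 0.46
Dr = 0.05 / 0.46 * 100
Dr = 10.87 %


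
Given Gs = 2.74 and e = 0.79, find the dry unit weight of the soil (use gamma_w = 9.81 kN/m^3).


Using gamma_d = Gs * gamma_w / (1 + e)
gamma_d = 2.74 * 9.81 / (1 + 0.79)
gamma_d = 2.74 * 9.81 / 1.79
gamma_d = 15.016 kN/m^3


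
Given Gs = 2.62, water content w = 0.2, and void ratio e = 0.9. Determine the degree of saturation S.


Using S = Gs * w / e
S = 2.62 * 0.2 / 0.9
S = 0.5822


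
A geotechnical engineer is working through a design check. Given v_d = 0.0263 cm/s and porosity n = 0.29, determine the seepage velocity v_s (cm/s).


Result: 0.09069 cm/s

Derivation:
Using v_s = v_d / n
v_s = 0.0263 / 0.29
v_s = 0.09069 cm/s


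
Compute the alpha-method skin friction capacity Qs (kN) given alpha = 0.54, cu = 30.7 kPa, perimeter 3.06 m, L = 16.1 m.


Using Qs = alpha * cu * perimeter * L
Qs = 0.54 * 30.7 * 3.06 * 16.1
Qs = 816.73 kN


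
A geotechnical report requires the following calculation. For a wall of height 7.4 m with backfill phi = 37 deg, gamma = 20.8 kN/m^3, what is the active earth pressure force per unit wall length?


Result: 141.57 kN/m

Derivation:
Compute active earth pressure coefficient:
Ka = tan^2(45 - phi/2) = tan^2(26.5) = 0.248584
Compute active force:
Pa = 0.5 * Ka * gamma * H^2
Pa = 0.5 * 0.248584 * 20.8 * 7.4^2
Pa = 141.57 kN/m


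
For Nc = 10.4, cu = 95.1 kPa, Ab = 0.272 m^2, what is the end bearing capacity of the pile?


Using Qb = Nc * cu * Ab
Qb = 10.4 * 95.1 * 0.272
Qb = 269.02 kN


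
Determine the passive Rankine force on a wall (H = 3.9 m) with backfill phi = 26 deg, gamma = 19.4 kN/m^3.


Result: 377.85 kN/m

Derivation:
Compute passive earth pressure coefficient:
Kp = tan^2(45 + phi/2) = tan^2(58.0) = 2.561071
Compute passive force:
Pp = 0.5 * Kp * gamma * H^2
Pp = 0.5 * 2.561071 * 19.4 * 3.9^2
Pp = 377.85 kN/m


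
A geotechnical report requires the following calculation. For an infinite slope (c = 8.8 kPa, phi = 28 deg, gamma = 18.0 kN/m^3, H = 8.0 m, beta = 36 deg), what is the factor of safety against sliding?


Using Fs = c / (gamma*H*sin(beta)*cos(beta)) + tan(phi)/tan(beta)
Cohesion contribution = 8.8 / (18.0*8.0*sin(36)*cos(36))
Cohesion contribution = 0.128512
Friction contribution = tan(28)/tan(36) = 0.731835
Fs = 0.128512 + 0.731835
Fs = 0.86


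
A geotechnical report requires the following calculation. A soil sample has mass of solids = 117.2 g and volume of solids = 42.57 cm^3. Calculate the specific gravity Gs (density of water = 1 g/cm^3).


Using Gs = m_s / (V_s * rho_w)
Since rho_w = 1 g/cm^3:
Gs = 117.2 / 42.57
Gs = 2.753


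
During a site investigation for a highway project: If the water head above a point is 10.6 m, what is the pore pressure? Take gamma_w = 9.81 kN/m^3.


Using u = gamma_w * h_w
u = 9.81 * 10.6
u = 103.99 kPa


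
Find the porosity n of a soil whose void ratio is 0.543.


Using the relation n = e / (1 + e)
n = 0.543 / (1 + 0.543)
n = 0.543 / 1.543
n = 0.3519


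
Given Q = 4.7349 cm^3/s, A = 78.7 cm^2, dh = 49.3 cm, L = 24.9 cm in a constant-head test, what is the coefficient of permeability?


Compute hydraulic gradient:
i = dh / L = 49.3 / 24.9 = 1.97992
Then apply Darcy's law:
k = Q / (A * i)
k = 4.7349 / (78.7 * 1.97992)
k = 4.7349 / 155.82
k = 0.030387 cm/s


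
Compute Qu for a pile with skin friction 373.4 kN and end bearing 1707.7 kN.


Result: 2081.1 kN

Derivation:
Using Qu = Qf + Qb
Qu = 373.4 + 1707.7
Qu = 2081.1 kN


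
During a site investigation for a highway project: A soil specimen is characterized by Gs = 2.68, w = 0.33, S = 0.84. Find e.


Using the relation e = Gs * w / S
e = 2.68 * 0.33 / 0.84
e = 1.0529
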